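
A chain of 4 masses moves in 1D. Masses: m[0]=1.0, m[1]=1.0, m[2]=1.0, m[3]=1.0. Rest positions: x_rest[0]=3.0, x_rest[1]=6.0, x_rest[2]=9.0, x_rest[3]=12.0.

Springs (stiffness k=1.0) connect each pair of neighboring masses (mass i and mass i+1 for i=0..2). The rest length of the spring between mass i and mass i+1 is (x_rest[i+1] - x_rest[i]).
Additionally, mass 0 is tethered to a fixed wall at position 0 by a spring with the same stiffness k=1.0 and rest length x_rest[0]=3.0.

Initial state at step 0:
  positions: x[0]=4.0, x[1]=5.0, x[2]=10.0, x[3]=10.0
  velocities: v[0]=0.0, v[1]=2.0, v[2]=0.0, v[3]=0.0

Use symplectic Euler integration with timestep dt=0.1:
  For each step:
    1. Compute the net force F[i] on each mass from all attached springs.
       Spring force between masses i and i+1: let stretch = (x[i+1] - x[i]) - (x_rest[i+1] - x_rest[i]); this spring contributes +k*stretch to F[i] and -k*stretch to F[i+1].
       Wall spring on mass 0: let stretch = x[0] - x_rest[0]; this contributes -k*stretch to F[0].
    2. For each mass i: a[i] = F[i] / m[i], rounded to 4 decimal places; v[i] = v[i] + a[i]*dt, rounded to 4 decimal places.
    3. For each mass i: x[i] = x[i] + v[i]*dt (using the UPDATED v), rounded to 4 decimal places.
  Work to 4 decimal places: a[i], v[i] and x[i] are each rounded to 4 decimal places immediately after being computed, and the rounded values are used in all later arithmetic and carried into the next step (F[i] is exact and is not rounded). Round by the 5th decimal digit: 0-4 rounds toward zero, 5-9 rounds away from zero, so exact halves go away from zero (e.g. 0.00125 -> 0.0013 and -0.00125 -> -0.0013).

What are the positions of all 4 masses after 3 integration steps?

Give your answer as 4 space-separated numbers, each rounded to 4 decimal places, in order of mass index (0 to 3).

Answer: 3.8329 5.8162 9.7164 10.1761

Derivation:
Step 0: x=[4.0000 5.0000 10.0000 10.0000] v=[0.0000 2.0000 0.0000 0.0000]
Step 1: x=[3.9700 5.2400 9.9500 10.0300] v=[-0.3000 2.4000 -0.5000 0.3000]
Step 2: x=[3.9130 5.5144 9.8537 10.0892] v=[-0.5700 2.7440 -0.9630 0.5920]
Step 3: x=[3.8329 5.8162 9.7164 10.1761] v=[-0.8012 3.0178 -1.3734 0.8685]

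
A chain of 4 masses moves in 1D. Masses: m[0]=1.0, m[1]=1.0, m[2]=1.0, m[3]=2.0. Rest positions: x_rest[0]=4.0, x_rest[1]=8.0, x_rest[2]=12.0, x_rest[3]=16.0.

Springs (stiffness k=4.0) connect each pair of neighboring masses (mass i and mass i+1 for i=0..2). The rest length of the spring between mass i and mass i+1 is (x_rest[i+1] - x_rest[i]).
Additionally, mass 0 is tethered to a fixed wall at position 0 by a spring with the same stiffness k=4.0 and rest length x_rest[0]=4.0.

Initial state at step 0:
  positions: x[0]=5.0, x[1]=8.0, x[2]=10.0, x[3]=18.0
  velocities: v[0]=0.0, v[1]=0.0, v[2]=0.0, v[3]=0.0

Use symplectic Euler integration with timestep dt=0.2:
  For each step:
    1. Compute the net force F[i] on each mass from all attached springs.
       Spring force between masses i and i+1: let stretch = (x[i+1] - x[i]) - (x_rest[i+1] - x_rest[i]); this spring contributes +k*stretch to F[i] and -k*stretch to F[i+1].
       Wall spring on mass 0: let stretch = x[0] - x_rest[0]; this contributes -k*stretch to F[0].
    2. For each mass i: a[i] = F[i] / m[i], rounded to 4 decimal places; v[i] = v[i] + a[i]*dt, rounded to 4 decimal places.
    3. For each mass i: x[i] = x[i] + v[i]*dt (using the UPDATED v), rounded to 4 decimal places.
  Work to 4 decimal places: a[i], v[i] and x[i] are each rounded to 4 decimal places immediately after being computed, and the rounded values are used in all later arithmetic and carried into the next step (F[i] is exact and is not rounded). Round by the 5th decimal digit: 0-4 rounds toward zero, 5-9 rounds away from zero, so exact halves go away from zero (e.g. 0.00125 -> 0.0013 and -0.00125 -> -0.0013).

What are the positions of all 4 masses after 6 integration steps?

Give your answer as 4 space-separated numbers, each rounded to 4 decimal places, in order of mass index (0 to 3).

Step 0: x=[5.0000 8.0000 10.0000 18.0000] v=[0.0000 0.0000 0.0000 0.0000]
Step 1: x=[4.6800 7.8400 10.9600 17.6800] v=[-1.6000 -0.8000 4.8000 -1.6000]
Step 2: x=[4.1168 7.6736 12.4960 17.1424] v=[-2.8160 -0.8320 7.6800 -2.6880]
Step 3: x=[3.4640 7.7097 14.0038 16.5531] v=[-3.2640 0.1805 7.5392 -2.9466]
Step 4: x=[2.9363 8.0735 14.9125 16.0798] v=[-2.6386 1.8192 4.5434 -2.3663]
Step 5: x=[2.7607 8.7096 14.9137 15.8332] v=[-0.8779 3.1806 0.0060 -1.2332]
Step 6: x=[3.0952 9.3866 14.0694 15.8330] v=[1.6727 3.3848 -4.2217 -0.0010]

Answer: 3.0952 9.3866 14.0694 15.8330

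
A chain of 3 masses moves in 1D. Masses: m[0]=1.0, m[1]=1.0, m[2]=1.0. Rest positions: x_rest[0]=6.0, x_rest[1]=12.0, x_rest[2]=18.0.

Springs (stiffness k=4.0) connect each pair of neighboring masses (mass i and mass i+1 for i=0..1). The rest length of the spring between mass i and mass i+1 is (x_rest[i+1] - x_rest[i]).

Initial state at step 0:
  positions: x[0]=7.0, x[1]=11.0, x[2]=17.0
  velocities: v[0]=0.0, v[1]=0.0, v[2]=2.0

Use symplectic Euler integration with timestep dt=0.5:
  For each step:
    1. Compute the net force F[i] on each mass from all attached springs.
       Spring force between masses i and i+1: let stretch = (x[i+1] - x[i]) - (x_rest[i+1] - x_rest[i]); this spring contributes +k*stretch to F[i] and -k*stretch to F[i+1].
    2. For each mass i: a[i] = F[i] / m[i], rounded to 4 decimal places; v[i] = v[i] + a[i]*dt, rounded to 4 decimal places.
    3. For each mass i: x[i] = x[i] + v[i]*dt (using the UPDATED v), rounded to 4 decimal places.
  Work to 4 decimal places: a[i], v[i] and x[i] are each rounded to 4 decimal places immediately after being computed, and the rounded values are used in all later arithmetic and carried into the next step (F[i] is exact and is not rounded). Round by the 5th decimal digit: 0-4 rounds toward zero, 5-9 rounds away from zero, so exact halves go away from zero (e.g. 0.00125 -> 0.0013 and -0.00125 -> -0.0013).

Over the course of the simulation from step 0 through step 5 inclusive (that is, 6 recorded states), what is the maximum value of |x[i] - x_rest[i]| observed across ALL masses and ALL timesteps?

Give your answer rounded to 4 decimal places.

Answer: 3.0000

Derivation:
Step 0: x=[7.0000 11.0000 17.0000] v=[0.0000 0.0000 2.0000]
Step 1: x=[5.0000 13.0000 18.0000] v=[-4.0000 4.0000 2.0000]
Step 2: x=[5.0000 12.0000 20.0000] v=[0.0000 -2.0000 4.0000]
Step 3: x=[6.0000 12.0000 20.0000] v=[2.0000 0.0000 0.0000]
Step 4: x=[7.0000 14.0000 18.0000] v=[2.0000 4.0000 -4.0000]
Step 5: x=[9.0000 13.0000 18.0000] v=[4.0000 -2.0000 0.0000]
Max displacement = 3.0000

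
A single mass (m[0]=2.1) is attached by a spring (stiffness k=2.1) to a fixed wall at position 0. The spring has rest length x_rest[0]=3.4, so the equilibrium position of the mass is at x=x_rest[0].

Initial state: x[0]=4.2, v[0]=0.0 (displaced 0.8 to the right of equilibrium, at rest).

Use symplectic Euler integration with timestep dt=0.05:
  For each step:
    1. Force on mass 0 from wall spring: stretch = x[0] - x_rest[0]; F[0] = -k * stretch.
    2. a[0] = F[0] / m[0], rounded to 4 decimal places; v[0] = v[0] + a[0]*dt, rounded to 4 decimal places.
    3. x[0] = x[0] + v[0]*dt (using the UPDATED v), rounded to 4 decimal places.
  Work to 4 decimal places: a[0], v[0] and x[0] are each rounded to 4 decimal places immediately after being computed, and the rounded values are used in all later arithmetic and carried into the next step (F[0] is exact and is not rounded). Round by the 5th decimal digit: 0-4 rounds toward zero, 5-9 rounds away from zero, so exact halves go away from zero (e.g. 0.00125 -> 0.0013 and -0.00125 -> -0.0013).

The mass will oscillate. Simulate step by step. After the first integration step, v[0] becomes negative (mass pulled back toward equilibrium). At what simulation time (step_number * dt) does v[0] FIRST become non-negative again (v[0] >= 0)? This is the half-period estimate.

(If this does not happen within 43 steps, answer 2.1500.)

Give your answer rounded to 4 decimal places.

Step 0: x=[4.2000] v=[0.0000]
Step 1: x=[4.1980] v=[-0.0400]
Step 2: x=[4.1940] v=[-0.0799]
Step 3: x=[4.1880] v=[-0.1196]
Step 4: x=[4.1801] v=[-0.1590]
Step 5: x=[4.1702] v=[-0.1980]
Step 6: x=[4.1584] v=[-0.2365]
Step 7: x=[4.1447] v=[-0.2744]
Step 8: x=[4.1291] v=[-0.3116]
Step 9: x=[4.1117] v=[-0.3481]
Step 10: x=[4.0925] v=[-0.3837]
Step 11: x=[4.0716] v=[-0.4183]
Step 12: x=[4.0490] v=[-0.4519]
Step 13: x=[4.0248] v=[-0.4844]
Step 14: x=[3.9990] v=[-0.5156]
Step 15: x=[3.9717] v=[-0.5456]
Step 16: x=[3.9430] v=[-0.5742]
Step 17: x=[3.9129] v=[-0.6014]
Step 18: x=[3.8816] v=[-0.6270]
Step 19: x=[3.8490] v=[-0.6511]
Step 20: x=[3.8153] v=[-0.6736]
Step 21: x=[3.7806] v=[-0.6944]
Step 22: x=[3.7449] v=[-0.7134]
Step 23: x=[3.7084] v=[-0.7306]
Step 24: x=[3.6711] v=[-0.7460]
Step 25: x=[3.6331] v=[-0.7596]
Step 26: x=[3.5945] v=[-0.7713]
Step 27: x=[3.5555] v=[-0.7810]
Step 28: x=[3.5161] v=[-0.7888]
Step 29: x=[3.4764] v=[-0.7946]
Step 30: x=[3.4365] v=[-0.7984]
Step 31: x=[3.3965] v=[-0.8002]
Step 32: x=[3.3565] v=[-0.8000]
Step 33: x=[3.3166] v=[-0.7978]
Step 34: x=[3.2769] v=[-0.7936]
Step 35: x=[3.2375] v=[-0.7874]
Step 36: x=[3.1985] v=[-0.7793]
Step 37: x=[3.1600] v=[-0.7692]
Step 38: x=[3.1221] v=[-0.7572]
Step 39: x=[3.0849] v=[-0.7433]
Step 40: x=[3.0485] v=[-0.7275]
Step 41: x=[3.0130] v=[-0.7099]
Step 42: x=[2.9785] v=[-0.6906]
Step 43: x=[2.9450] v=[-0.6695]
v[0] did not become non-negative within 43 steps; using fallback time=2.1500

Answer: 2.1500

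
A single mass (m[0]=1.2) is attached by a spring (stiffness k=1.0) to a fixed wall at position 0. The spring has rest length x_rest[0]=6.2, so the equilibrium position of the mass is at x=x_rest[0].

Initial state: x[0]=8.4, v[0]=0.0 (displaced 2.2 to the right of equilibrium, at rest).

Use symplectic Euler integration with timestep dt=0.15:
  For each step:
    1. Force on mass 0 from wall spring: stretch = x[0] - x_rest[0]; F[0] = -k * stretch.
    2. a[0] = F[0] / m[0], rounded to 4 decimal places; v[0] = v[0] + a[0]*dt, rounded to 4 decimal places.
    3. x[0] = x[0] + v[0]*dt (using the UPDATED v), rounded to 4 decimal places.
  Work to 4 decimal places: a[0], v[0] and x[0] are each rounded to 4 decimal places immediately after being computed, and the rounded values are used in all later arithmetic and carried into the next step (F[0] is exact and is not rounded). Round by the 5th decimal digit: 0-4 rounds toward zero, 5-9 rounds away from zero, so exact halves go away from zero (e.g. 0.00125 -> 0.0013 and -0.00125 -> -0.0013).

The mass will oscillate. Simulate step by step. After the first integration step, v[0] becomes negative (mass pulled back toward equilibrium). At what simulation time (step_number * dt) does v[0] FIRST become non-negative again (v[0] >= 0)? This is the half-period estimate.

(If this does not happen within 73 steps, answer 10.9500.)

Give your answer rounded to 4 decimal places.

Step 0: x=[8.4000] v=[0.0000]
Step 1: x=[8.3588] v=[-0.2750]
Step 2: x=[8.2771] v=[-0.5449]
Step 3: x=[8.1564] v=[-0.8045]
Step 4: x=[7.9991] v=[-1.0490]
Step 5: x=[7.8080] v=[-1.2739]
Step 6: x=[7.5868] v=[-1.4749]
Step 7: x=[7.3396] v=[-1.6483]
Step 8: x=[7.0710] v=[-1.7908]
Step 9: x=[6.7860] v=[-1.8997]
Step 10: x=[6.4901] v=[-1.9729]
Step 11: x=[6.1887] v=[-2.0092]
Step 12: x=[5.8875] v=[-2.0078]
Step 13: x=[5.5922] v=[-1.9687]
Step 14: x=[5.3083] v=[-1.8927]
Step 15: x=[5.0411] v=[-1.7812]
Step 16: x=[4.7957] v=[-1.6363]
Step 17: x=[4.5766] v=[-1.4608]
Step 18: x=[4.3879] v=[-1.2579]
Step 19: x=[4.2332] v=[-1.0314]
Step 20: x=[4.1154] v=[-0.7856]
Step 21: x=[4.0367] v=[-0.5250]
Step 22: x=[3.9985] v=[-0.2546]
Step 23: x=[4.0016] v=[0.0206]
First v>=0 after going negative at step 23, time=3.4500

Answer: 3.4500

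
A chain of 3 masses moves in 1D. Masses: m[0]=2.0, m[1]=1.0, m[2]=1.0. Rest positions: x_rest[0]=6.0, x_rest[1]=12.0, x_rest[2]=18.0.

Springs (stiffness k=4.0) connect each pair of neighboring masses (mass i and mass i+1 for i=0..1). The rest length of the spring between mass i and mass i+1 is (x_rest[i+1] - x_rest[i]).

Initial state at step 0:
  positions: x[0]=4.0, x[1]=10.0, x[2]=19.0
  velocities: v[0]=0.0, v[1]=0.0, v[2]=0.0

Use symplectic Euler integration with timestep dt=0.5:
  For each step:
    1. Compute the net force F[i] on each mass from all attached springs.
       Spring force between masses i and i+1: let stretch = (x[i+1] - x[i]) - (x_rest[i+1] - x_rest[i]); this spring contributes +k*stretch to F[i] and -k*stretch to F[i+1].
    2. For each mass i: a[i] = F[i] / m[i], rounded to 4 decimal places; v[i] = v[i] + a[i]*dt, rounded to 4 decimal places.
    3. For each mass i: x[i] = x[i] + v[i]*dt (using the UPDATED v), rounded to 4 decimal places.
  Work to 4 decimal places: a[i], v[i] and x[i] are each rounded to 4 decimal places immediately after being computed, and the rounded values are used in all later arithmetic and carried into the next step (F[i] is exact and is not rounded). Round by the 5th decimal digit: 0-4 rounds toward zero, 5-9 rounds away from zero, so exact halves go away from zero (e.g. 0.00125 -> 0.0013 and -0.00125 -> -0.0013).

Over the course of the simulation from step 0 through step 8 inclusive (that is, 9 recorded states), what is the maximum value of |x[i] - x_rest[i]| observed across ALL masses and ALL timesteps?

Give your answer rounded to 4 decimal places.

Step 0: x=[4.0000 10.0000 19.0000] v=[0.0000 0.0000 0.0000]
Step 1: x=[4.0000 13.0000 16.0000] v=[0.0000 6.0000 -6.0000]
Step 2: x=[5.5000 10.0000 16.0000] v=[3.0000 -6.0000 0.0000]
Step 3: x=[6.2500 8.5000 16.0000] v=[1.5000 -3.0000 0.0000]
Step 4: x=[5.1250 12.2500 14.5000] v=[-2.2500 7.5000 -3.0000]
Step 5: x=[4.5625 11.1250 16.7500] v=[-1.1250 -2.2500 4.5000]
Step 6: x=[4.2813 9.0625 19.3750] v=[-0.5625 -4.1250 5.2500]
Step 7: x=[3.3907 12.5313 17.6875] v=[-1.7813 6.9376 -3.3750]
Step 8: x=[4.0704 12.0157 16.8438] v=[1.3593 -1.0312 -1.6874]
Max displacement = 3.5000

Answer: 3.5000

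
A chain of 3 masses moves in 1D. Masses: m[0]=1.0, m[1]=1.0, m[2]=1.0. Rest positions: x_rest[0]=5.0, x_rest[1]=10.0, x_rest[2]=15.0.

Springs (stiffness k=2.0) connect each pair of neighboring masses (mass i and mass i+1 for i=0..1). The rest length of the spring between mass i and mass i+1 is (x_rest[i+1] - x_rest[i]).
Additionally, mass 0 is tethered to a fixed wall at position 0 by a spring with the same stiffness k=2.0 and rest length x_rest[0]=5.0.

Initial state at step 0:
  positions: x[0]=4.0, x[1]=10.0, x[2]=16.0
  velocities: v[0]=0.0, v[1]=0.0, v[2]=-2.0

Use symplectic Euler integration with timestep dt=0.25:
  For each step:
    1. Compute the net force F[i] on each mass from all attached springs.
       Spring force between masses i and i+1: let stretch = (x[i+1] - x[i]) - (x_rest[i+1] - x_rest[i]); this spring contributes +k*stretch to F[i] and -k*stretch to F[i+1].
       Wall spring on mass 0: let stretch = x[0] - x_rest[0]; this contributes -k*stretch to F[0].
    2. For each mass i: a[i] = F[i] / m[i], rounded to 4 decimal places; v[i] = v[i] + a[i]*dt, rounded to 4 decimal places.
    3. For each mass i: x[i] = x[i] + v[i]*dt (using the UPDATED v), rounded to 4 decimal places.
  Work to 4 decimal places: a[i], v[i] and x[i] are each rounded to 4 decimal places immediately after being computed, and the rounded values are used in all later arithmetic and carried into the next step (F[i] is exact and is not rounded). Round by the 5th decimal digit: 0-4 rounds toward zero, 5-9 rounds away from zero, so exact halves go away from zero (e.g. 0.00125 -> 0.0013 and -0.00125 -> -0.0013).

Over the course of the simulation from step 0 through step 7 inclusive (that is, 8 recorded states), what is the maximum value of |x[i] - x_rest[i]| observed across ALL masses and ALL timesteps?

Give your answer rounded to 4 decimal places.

Answer: 2.1580

Derivation:
Step 0: x=[4.0000 10.0000 16.0000] v=[0.0000 0.0000 -2.0000]
Step 1: x=[4.2500 10.0000 15.3750] v=[1.0000 0.0000 -2.5000]
Step 2: x=[4.6875 9.9531 14.7031] v=[1.7500 -0.1875 -2.6875]
Step 3: x=[5.1973 9.8418 14.0625] v=[2.0391 -0.4453 -2.5625]
Step 4: x=[5.6380 9.6775 13.5193] v=[1.7627 -0.6572 -2.1729]
Step 5: x=[5.8789 9.4885 13.1209] v=[0.9635 -0.7561 -1.5938]
Step 6: x=[5.8361 9.3023 12.8934] v=[-0.1712 -0.7447 -0.9100]
Step 7: x=[5.4971 9.1317 12.8420] v=[-1.3562 -0.6823 -0.2056]
Max displacement = 2.1580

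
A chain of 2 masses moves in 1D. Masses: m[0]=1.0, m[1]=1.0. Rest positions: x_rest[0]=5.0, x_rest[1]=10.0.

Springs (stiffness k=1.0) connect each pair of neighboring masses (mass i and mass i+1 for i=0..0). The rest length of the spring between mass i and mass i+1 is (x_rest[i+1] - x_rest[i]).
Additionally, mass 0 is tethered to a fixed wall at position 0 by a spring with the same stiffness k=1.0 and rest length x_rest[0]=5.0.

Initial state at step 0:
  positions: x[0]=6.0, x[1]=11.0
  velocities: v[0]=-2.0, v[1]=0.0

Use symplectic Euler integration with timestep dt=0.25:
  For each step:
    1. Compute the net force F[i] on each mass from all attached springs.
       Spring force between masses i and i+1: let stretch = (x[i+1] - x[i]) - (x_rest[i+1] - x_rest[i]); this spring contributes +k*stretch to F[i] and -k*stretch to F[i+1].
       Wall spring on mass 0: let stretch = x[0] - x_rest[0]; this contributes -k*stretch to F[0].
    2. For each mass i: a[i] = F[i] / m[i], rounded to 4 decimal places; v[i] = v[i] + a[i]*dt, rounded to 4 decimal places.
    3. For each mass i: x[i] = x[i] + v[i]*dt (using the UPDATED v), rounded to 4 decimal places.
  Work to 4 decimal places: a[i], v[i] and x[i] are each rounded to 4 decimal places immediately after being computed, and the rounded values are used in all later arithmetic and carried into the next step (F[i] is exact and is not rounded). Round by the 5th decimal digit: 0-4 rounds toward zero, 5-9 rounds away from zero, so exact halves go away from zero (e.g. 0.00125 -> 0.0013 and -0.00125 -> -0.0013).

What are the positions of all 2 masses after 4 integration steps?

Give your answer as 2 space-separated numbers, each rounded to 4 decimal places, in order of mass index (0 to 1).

Step 0: x=[6.0000 11.0000] v=[-2.0000 0.0000]
Step 1: x=[5.4375 11.0000] v=[-2.2500 0.0000]
Step 2: x=[4.8828 10.9649] v=[-2.2188 -0.1406]
Step 3: x=[4.4031 10.8621] v=[-1.9190 -0.4111]
Step 4: x=[4.0519 10.6681] v=[-1.4050 -0.7759]

Answer: 4.0519 10.6681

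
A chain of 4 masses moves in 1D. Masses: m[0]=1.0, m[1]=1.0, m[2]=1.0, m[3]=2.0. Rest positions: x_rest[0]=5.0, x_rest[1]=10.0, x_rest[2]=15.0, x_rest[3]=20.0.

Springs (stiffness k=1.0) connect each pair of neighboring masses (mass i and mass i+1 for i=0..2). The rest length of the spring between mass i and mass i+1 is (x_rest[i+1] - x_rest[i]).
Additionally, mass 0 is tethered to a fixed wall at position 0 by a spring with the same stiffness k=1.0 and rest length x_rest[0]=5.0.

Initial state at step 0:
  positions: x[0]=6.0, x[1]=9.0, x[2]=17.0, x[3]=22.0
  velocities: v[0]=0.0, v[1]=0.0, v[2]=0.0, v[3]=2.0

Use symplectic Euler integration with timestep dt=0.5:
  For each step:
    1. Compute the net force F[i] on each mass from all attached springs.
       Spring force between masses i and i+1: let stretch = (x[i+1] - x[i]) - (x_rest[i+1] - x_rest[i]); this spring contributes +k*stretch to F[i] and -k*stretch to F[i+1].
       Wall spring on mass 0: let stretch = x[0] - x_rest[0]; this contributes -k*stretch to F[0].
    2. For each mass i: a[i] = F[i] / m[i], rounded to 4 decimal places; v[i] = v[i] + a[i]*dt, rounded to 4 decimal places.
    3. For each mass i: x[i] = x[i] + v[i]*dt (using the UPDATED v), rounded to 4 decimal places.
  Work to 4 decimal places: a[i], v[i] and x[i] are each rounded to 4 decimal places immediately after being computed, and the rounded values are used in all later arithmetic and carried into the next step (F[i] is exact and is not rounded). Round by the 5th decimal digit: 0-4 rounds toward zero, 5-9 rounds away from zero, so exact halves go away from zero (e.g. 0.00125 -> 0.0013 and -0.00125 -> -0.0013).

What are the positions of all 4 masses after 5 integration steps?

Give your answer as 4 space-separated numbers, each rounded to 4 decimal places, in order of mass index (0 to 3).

Step 0: x=[6.0000 9.0000 17.0000 22.0000] v=[0.0000 0.0000 0.0000 2.0000]
Step 1: x=[5.2500 10.2500 16.2500 23.0000] v=[-1.5000 2.5000 -1.5000 2.0000]
Step 2: x=[4.4375 11.7500 15.6875 23.7813] v=[-1.6250 3.0000 -1.1250 1.5625]
Step 3: x=[4.3438 12.4063 16.1641 24.1759] v=[-0.1875 1.3125 0.9532 0.7891]
Step 4: x=[5.1798 11.9864 17.7042 24.1940] v=[1.6719 -0.8399 3.0802 0.0362]
Step 5: x=[6.4225 11.2943 19.4373 24.0259] v=[2.4853 -1.3843 3.4662 -0.3363]

Answer: 6.4225 11.2943 19.4373 24.0259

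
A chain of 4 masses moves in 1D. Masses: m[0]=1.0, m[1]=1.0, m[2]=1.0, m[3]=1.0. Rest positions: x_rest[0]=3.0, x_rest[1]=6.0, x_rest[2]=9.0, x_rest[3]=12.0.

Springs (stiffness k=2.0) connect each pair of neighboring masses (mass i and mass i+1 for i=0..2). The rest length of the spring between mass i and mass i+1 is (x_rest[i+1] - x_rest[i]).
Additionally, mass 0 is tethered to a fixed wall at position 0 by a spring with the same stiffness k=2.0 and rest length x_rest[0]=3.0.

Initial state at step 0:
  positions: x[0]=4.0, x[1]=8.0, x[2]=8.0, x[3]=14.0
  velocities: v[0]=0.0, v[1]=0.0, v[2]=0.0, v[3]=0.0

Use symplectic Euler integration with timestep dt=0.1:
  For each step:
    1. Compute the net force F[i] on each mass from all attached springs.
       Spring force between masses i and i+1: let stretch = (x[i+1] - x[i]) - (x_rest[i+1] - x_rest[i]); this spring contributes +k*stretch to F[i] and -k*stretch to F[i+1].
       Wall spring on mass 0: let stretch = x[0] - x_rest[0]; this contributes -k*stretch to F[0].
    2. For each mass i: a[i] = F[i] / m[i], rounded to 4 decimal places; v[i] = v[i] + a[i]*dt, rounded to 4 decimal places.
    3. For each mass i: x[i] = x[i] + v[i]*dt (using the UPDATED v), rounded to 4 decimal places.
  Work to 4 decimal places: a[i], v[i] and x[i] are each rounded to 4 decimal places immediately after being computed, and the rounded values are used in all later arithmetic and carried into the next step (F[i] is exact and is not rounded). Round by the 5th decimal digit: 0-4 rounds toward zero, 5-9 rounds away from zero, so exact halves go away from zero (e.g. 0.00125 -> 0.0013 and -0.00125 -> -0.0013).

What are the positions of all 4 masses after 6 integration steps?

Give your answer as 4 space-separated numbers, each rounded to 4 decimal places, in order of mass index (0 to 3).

Answer: 3.9021 6.6791 10.0276 12.9739

Derivation:
Step 0: x=[4.0000 8.0000 8.0000 14.0000] v=[0.0000 0.0000 0.0000 0.0000]
Step 1: x=[4.0000 7.9200 8.1200 13.9400] v=[0.0000 -0.8000 1.2000 -0.6000]
Step 2: x=[3.9984 7.7656 8.3524 13.8236] v=[-0.0160 -1.5440 2.3240 -1.1640]
Step 3: x=[3.9922 7.5476 8.6825 13.6578] v=[-0.0622 -2.1801 3.3009 -1.6582]
Step 4: x=[3.9772 7.2812 9.0894 13.4525] v=[-0.1496 -2.6642 4.0690 -2.0533]
Step 5: x=[3.9488 6.9849 9.5474 13.2199] v=[-0.2842 -2.9634 4.5800 -2.3259]
Step 6: x=[3.9021 6.6791 10.0276 12.9739] v=[-0.4667 -3.0581 4.8020 -2.4604]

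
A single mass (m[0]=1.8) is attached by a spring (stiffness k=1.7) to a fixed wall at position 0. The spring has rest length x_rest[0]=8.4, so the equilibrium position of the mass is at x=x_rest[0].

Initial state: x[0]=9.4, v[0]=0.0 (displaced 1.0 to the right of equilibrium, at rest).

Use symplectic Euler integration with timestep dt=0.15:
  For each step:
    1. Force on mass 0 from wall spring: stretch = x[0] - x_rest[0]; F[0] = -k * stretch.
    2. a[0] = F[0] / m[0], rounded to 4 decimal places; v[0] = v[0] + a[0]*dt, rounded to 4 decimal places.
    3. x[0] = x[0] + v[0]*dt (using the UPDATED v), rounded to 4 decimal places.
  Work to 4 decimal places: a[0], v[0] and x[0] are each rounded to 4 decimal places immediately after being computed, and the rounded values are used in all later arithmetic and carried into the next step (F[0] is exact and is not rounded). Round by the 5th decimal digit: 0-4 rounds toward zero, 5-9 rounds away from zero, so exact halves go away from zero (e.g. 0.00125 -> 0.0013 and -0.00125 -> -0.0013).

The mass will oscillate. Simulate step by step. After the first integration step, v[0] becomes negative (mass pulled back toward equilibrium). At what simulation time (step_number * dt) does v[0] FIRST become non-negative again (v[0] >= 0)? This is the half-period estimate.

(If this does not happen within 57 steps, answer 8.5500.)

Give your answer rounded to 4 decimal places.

Step 0: x=[9.4000] v=[0.0000]
Step 1: x=[9.3787] v=[-0.1417]
Step 2: x=[9.3367] v=[-0.2803]
Step 3: x=[9.2748] v=[-0.4130]
Step 4: x=[9.1943] v=[-0.5369]
Step 5: x=[9.0969] v=[-0.6494]
Step 6: x=[8.9847] v=[-0.7481]
Step 7: x=[8.8601] v=[-0.8309]
Step 8: x=[8.7257] v=[-0.8961]
Step 9: x=[8.5844] v=[-0.9422]
Step 10: x=[8.4392] v=[-0.9683]
Step 11: x=[8.2931] v=[-0.9739]
Step 12: x=[8.1493] v=[-0.9588]
Step 13: x=[8.0108] v=[-0.9233]
Step 14: x=[7.8806] v=[-0.8682]
Step 15: x=[7.7614] v=[-0.7946]
Step 16: x=[7.6558] v=[-0.7041]
Step 17: x=[7.5660] v=[-0.5987]
Step 18: x=[7.4939] v=[-0.4805]
Step 19: x=[7.4411] v=[-0.3521]
Step 20: x=[7.4087] v=[-0.2163]
Step 21: x=[7.3973] v=[-0.0759]
Step 22: x=[7.4072] v=[0.0662]
First v>=0 after going negative at step 22, time=3.3000

Answer: 3.3000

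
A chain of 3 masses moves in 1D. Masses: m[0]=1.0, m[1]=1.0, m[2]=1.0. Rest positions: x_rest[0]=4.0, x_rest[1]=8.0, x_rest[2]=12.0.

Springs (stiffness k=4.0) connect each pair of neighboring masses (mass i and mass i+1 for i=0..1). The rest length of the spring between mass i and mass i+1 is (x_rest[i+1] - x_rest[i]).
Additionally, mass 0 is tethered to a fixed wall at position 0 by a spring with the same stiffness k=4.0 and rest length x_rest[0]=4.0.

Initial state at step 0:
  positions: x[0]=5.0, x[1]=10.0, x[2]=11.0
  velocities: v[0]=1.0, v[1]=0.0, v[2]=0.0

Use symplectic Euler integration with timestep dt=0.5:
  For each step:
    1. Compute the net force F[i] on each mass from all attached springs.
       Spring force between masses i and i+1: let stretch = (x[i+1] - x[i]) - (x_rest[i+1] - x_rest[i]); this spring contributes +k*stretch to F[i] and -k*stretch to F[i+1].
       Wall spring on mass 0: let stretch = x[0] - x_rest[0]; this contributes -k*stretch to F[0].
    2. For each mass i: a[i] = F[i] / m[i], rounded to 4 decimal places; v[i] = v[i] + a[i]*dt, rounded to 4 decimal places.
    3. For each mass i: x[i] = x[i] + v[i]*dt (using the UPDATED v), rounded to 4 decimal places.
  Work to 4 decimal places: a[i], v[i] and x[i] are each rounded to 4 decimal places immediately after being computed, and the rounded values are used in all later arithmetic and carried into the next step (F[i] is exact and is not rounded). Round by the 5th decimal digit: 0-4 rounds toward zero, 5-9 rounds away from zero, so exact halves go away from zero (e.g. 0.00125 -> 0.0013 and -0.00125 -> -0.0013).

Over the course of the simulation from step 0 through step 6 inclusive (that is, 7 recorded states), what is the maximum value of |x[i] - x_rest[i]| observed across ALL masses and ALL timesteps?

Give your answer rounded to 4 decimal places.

Step 0: x=[5.0000 10.0000 11.0000] v=[1.0000 0.0000 0.0000]
Step 1: x=[5.5000 6.0000 14.0000] v=[1.0000 -8.0000 6.0000]
Step 2: x=[1.0000 9.5000 13.0000] v=[-9.0000 7.0000 -2.0000]
Step 3: x=[4.0000 8.0000 12.5000] v=[6.0000 -3.0000 -1.0000]
Step 4: x=[7.0000 7.0000 11.5000] v=[6.0000 -2.0000 -2.0000]
Step 5: x=[3.0000 10.5000 10.0000] v=[-8.0000 7.0000 -3.0000]
Step 6: x=[3.5000 6.0000 13.0000] v=[1.0000 -9.0000 6.0000]
Max displacement = 3.0000

Answer: 3.0000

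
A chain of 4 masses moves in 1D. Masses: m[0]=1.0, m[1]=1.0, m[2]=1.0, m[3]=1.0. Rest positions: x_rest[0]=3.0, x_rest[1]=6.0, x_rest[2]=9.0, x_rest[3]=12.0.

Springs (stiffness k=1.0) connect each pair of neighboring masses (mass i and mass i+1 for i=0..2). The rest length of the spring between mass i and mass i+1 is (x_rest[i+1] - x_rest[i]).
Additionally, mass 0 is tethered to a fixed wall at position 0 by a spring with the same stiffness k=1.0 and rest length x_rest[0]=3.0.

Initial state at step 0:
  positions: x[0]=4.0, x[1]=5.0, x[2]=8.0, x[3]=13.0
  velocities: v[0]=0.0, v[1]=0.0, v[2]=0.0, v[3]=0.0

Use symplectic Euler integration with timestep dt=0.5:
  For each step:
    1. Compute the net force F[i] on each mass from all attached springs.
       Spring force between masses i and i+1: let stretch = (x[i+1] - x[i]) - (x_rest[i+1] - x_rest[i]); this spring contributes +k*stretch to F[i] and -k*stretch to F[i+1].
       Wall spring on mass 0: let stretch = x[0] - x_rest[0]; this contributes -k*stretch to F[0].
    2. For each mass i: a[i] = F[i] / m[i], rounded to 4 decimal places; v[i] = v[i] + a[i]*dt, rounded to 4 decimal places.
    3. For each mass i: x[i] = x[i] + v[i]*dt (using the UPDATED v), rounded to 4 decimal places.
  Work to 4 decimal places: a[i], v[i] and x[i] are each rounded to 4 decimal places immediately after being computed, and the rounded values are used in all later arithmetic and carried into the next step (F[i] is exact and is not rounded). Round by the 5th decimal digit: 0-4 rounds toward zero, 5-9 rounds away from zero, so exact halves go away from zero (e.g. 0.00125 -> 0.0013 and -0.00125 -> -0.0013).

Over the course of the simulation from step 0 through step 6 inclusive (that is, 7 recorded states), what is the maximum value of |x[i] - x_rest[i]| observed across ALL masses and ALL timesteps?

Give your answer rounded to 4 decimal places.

Step 0: x=[4.0000 5.0000 8.0000 13.0000] v=[0.0000 0.0000 0.0000 0.0000]
Step 1: x=[3.2500 5.5000 8.5000 12.5000] v=[-1.5000 1.0000 1.0000 -1.0000]
Step 2: x=[2.2500 6.1875 9.2500 11.7500] v=[-2.0000 1.3750 1.5000 -1.5000]
Step 3: x=[1.6719 6.6563 9.8594 11.1250] v=[-1.1563 0.9375 1.2188 -1.2500]
Step 4: x=[1.9219 6.6798 9.9845 10.9336] v=[0.5000 0.0469 0.2501 -0.3828]
Step 5: x=[2.8809 6.3400 9.5207 11.2550] v=[1.9180 -0.6797 -0.9277 0.6427]
Step 6: x=[3.9845 5.9306 8.6953 11.8928] v=[2.2071 -0.8189 -1.6509 1.2756]
Max displacement = 1.3281

Answer: 1.3281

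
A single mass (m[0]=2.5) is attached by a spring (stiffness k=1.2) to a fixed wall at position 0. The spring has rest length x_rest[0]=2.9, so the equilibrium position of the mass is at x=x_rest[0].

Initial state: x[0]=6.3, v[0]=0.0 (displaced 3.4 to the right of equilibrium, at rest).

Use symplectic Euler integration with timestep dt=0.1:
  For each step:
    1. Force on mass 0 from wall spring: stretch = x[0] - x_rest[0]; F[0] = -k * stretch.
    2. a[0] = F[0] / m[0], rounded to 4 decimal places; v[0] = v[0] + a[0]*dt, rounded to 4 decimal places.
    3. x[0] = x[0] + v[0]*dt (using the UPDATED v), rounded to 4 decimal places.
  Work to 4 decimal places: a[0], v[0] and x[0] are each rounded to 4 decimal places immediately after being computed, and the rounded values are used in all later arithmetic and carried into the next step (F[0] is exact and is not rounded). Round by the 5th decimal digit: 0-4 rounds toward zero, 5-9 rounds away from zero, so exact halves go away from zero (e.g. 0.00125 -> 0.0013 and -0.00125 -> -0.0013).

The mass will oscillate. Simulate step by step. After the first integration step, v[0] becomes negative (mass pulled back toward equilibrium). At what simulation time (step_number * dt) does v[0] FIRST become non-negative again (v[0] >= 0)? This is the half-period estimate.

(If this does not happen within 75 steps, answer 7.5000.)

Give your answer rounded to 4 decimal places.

Step 0: x=[6.3000] v=[0.0000]
Step 1: x=[6.2837] v=[-0.1632]
Step 2: x=[6.2511] v=[-0.3256]
Step 3: x=[6.2025] v=[-0.4865]
Step 4: x=[6.1380] v=[-0.6450]
Step 5: x=[6.0580] v=[-0.8004]
Step 6: x=[5.9628] v=[-0.9520]
Step 7: x=[5.8529] v=[-1.0990]
Step 8: x=[5.7288] v=[-1.2407]
Step 9: x=[5.5912] v=[-1.3765]
Step 10: x=[5.4406] v=[-1.5057]
Step 11: x=[5.2778] v=[-1.6277]
Step 12: x=[5.1036] v=[-1.7418]
Step 13: x=[4.9188] v=[-1.8476]
Step 14: x=[4.7244] v=[-1.9445]
Step 15: x=[4.5212] v=[-2.0321]
Step 16: x=[4.3102] v=[-2.1099]
Step 17: x=[4.0924] v=[-2.1776]
Step 18: x=[3.8689] v=[-2.2348]
Step 19: x=[3.6408] v=[-2.2813]
Step 20: x=[3.4091] v=[-2.3169]
Step 21: x=[3.1750] v=[-2.3413]
Step 22: x=[2.9396] v=[-2.3545]
Step 23: x=[2.7040] v=[-2.3564]
Step 24: x=[2.4693] v=[-2.3470]
Step 25: x=[2.2367] v=[-2.3263]
Step 26: x=[2.0073] v=[-2.2945]
Step 27: x=[1.7821] v=[-2.2517]
Step 28: x=[1.5623] v=[-2.1980]
Step 29: x=[1.3489] v=[-2.1338]
Step 30: x=[1.1430] v=[-2.0594]
Step 31: x=[0.9455] v=[-1.9751]
Step 32: x=[0.7574] v=[-1.8813]
Step 33: x=[0.5796] v=[-1.7785]
Step 34: x=[0.4129] v=[-1.6671]
Step 35: x=[0.2581] v=[-1.5477]
Step 36: x=[0.1160] v=[-1.4209]
Step 37: x=[-0.0127] v=[-1.2873]
Step 38: x=[-0.1275] v=[-1.1475]
Step 39: x=[-0.2277] v=[-1.0022]
Step 40: x=[-0.3129] v=[-0.8521]
Step 41: x=[-0.3827] v=[-0.6979]
Step 42: x=[-0.4367] v=[-0.5403]
Step 43: x=[-0.4747] v=[-0.3801]
Step 44: x=[-0.4965] v=[-0.2181]
Step 45: x=[-0.5020] v=[-0.0551]
Step 46: x=[-0.4912] v=[0.1082]
First v>=0 after going negative at step 46, time=4.6000

Answer: 4.6000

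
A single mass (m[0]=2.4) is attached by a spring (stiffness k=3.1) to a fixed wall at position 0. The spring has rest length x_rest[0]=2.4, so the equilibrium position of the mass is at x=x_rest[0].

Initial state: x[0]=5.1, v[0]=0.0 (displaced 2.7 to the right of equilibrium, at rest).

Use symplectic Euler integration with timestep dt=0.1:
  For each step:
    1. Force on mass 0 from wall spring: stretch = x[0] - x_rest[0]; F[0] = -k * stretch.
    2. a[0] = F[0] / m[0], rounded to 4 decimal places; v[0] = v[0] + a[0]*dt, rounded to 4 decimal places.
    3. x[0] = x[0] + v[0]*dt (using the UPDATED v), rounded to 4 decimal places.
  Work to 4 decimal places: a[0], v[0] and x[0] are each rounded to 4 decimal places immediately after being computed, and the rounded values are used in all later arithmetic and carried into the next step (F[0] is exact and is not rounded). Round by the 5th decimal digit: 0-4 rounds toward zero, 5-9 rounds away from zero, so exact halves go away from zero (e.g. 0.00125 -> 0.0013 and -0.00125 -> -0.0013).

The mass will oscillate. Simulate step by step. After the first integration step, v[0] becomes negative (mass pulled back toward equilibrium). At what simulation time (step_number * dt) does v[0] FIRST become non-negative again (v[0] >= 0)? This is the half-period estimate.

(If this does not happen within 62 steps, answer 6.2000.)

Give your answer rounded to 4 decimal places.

Answer: 2.8000

Derivation:
Step 0: x=[5.1000] v=[0.0000]
Step 1: x=[5.0651] v=[-0.3488]
Step 2: x=[4.9958] v=[-0.6930]
Step 3: x=[4.8930] v=[-1.0283]
Step 4: x=[4.7580] v=[-1.3503]
Step 5: x=[4.5925] v=[-1.6549]
Step 6: x=[4.3987] v=[-1.9381]
Step 7: x=[4.1791] v=[-2.1963]
Step 8: x=[3.9365] v=[-2.4261]
Step 9: x=[3.6740] v=[-2.6246]
Step 10: x=[3.3951] v=[-2.7892]
Step 11: x=[3.1033] v=[-2.9177]
Step 12: x=[2.8025] v=[-3.0085]
Step 13: x=[2.4965] v=[-3.0605]
Step 14: x=[2.1892] v=[-3.0730]
Step 15: x=[1.8846] v=[-3.0458]
Step 16: x=[1.5867] v=[-2.9792]
Step 17: x=[1.2993] v=[-2.8742]
Step 18: x=[1.0261] v=[-2.7320]
Step 19: x=[0.7707] v=[-2.5545]
Step 20: x=[0.5363] v=[-2.3441]
Step 21: x=[0.3260] v=[-2.1034]
Step 22: x=[0.1425] v=[-1.8355]
Step 23: x=[-0.0119] v=[-1.5439]
Step 24: x=[-0.1351] v=[-1.2324]
Step 25: x=[-0.2256] v=[-0.9050]
Step 26: x=[-0.2822] v=[-0.5659]
Step 27: x=[-0.3042] v=[-0.2195]
Step 28: x=[-0.2912] v=[0.1298]
First v>=0 after going negative at step 28, time=2.8000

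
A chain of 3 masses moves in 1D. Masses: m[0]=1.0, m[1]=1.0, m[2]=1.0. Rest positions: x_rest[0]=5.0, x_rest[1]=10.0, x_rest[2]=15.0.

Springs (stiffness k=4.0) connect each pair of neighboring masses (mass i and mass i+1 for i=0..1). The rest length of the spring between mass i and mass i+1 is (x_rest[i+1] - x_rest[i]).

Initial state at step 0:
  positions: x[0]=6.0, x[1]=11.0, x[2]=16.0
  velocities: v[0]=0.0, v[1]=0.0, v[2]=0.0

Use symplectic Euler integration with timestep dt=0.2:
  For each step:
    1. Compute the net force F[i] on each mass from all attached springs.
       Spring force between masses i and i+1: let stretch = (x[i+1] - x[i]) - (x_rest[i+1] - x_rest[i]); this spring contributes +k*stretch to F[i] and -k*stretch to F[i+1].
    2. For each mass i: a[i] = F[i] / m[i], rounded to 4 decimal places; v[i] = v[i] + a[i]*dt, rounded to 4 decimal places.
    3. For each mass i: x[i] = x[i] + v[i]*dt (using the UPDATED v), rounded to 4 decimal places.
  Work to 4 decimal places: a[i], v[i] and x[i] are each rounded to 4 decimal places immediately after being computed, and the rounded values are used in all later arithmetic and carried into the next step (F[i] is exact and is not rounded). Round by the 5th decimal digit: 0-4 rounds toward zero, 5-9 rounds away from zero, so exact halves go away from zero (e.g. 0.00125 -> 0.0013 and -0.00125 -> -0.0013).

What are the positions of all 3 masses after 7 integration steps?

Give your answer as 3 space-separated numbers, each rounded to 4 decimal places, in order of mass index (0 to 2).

Answer: 6.0000 11.0000 16.0000

Derivation:
Step 0: x=[6.0000 11.0000 16.0000] v=[0.0000 0.0000 0.0000]
Step 1: x=[6.0000 11.0000 16.0000] v=[0.0000 0.0000 0.0000]
Step 2: x=[6.0000 11.0000 16.0000] v=[0.0000 0.0000 0.0000]
Step 3: x=[6.0000 11.0000 16.0000] v=[0.0000 0.0000 0.0000]
Step 4: x=[6.0000 11.0000 16.0000] v=[0.0000 0.0000 0.0000]
Step 5: x=[6.0000 11.0000 16.0000] v=[0.0000 0.0000 0.0000]
Step 6: x=[6.0000 11.0000 16.0000] v=[0.0000 0.0000 0.0000]
Step 7: x=[6.0000 11.0000 16.0000] v=[0.0000 0.0000 0.0000]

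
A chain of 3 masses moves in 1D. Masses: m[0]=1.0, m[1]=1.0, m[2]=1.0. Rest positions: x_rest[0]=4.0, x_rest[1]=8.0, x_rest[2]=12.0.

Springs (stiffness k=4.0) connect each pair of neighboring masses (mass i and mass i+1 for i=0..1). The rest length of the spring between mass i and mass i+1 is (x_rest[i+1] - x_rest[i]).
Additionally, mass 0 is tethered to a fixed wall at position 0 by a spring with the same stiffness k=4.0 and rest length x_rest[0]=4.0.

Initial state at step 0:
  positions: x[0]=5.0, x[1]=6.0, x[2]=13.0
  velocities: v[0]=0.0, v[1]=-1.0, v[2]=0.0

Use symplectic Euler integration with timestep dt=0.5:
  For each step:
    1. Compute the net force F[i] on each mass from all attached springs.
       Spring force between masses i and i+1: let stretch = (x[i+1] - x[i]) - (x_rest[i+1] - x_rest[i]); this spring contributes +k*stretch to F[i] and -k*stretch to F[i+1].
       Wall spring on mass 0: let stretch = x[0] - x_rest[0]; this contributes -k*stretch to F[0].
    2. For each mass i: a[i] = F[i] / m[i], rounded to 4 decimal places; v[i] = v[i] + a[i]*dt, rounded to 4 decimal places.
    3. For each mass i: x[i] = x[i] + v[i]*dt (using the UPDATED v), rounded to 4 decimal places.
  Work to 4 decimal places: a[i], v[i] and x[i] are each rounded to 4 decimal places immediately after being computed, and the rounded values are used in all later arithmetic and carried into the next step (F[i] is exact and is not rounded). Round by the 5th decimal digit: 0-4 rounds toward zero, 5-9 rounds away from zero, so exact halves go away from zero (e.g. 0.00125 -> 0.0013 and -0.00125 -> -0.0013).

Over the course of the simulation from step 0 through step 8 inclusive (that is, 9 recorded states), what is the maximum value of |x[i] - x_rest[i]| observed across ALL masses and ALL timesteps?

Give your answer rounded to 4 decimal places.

Answer: 4.0000

Derivation:
Step 0: x=[5.0000 6.0000 13.0000] v=[0.0000 -1.0000 0.0000]
Step 1: x=[1.0000 11.5000 10.0000] v=[-8.0000 11.0000 -6.0000]
Step 2: x=[6.5000 5.0000 12.5000] v=[11.0000 -13.0000 5.0000]
Step 3: x=[4.0000 7.5000 11.5000] v=[-5.0000 5.0000 -2.0000]
Step 4: x=[1.0000 10.5000 10.5000] v=[-6.0000 6.0000 -2.0000]
Step 5: x=[6.5000 4.0000 13.5000] v=[11.0000 -13.0000 6.0000]
Step 6: x=[3.0000 9.5000 11.0000] v=[-7.0000 11.0000 -5.0000]
Step 7: x=[3.0000 10.0000 11.0000] v=[0.0000 1.0000 0.0000]
Step 8: x=[7.0000 4.5000 14.0000] v=[8.0000 -11.0000 6.0000]
Max displacement = 4.0000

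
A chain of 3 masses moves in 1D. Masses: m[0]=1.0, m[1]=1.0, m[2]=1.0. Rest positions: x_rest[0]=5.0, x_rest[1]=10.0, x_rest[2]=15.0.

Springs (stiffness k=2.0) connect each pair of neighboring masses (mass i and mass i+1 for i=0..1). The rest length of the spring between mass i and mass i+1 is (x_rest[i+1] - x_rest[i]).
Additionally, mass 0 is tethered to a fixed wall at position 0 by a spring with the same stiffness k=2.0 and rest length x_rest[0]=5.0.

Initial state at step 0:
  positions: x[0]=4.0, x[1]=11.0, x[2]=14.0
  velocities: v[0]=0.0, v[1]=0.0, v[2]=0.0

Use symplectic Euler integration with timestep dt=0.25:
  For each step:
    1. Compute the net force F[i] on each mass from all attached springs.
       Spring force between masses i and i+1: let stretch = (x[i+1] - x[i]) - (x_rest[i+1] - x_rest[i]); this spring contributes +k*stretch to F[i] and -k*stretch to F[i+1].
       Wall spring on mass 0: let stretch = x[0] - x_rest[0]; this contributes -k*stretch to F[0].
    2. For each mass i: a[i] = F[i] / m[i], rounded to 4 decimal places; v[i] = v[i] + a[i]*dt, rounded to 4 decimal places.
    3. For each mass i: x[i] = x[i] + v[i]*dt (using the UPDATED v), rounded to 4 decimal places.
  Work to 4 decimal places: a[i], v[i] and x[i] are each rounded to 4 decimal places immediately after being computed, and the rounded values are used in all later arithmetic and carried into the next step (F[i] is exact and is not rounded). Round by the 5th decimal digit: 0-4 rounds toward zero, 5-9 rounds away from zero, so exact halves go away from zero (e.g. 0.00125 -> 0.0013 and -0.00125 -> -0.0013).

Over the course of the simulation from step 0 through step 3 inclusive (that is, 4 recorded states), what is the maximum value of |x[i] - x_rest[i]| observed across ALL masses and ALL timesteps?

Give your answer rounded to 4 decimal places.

Answer: 1.0664

Derivation:
Step 0: x=[4.0000 11.0000 14.0000] v=[0.0000 0.0000 0.0000]
Step 1: x=[4.3750 10.5000 14.2500] v=[1.5000 -2.0000 1.0000]
Step 2: x=[4.9688 9.7031 14.6563] v=[2.3750 -3.1875 1.6250]
Step 3: x=[5.5333 8.9336 15.0684] v=[2.2578 -3.0781 1.6484]
Max displacement = 1.0664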